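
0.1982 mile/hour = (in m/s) 0.0886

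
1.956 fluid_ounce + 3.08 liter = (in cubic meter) 0.003138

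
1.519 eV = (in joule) 2.434e-19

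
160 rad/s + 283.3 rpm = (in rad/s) 189.7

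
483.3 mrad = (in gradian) 30.77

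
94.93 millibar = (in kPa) 9.493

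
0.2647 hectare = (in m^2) 2647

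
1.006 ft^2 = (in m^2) 0.09346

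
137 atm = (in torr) 1.041e+05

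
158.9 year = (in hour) 1.392e+06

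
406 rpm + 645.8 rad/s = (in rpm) 6573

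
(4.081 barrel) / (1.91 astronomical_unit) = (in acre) 5.611e-16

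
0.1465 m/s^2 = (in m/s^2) 0.1465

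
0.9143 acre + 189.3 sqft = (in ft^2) 4.002e+04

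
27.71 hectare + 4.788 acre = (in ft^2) 3.191e+06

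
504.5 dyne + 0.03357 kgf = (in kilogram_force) 0.03408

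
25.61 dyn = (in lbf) 5.757e-05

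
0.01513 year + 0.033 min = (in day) 5.522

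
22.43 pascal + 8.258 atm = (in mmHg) 6276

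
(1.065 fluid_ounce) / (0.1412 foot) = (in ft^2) 0.007877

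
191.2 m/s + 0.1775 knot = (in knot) 371.8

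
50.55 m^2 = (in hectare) 0.005055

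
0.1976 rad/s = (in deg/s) 11.32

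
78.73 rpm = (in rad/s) 8.245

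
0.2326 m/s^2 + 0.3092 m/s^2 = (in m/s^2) 0.5418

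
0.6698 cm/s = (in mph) 0.01498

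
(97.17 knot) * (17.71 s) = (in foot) 2905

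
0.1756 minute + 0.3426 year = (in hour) 3001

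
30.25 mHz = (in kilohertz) 3.025e-05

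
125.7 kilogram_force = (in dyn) 1.233e+08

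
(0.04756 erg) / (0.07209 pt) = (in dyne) 18.7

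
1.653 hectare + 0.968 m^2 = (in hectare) 1.653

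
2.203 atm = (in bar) 2.232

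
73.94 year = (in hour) 6.477e+05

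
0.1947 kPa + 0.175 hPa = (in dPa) 2122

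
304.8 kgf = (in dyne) 2.989e+08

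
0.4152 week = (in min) 4185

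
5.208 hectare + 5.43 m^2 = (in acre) 12.87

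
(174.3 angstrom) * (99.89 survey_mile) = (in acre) 6.924e-07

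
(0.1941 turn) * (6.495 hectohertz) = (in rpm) 7564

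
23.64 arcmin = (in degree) 0.394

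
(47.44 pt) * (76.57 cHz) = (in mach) 3.763e-05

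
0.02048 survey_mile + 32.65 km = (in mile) 20.31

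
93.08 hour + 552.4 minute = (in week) 0.6088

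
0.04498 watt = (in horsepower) 6.032e-05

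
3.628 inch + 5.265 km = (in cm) 5.265e+05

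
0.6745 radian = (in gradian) 42.94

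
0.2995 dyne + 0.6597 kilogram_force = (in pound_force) 1.454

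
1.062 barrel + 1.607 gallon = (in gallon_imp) 38.48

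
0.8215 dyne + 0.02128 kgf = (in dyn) 2.087e+04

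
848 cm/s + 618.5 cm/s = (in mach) 0.04307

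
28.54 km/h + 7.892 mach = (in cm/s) 2.695e+05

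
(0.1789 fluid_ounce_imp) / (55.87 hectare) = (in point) 2.579e-08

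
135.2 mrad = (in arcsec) 2.789e+04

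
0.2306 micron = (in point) 0.0006537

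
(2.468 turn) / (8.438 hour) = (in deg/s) 0.02925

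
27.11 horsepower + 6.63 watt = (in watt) 2.022e+04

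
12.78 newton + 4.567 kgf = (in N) 57.57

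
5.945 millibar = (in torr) 4.459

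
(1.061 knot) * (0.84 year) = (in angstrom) 1.446e+17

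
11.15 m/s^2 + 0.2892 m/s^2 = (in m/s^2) 11.44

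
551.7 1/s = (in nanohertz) 5.517e+11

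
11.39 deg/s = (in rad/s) 0.1988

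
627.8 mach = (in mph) 4.782e+05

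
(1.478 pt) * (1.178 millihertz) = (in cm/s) 6.142e-05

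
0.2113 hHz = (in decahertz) 2.113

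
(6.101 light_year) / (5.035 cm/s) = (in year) 3.635e+10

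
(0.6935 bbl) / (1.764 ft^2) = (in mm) 672.8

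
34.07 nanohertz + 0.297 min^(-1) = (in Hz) 0.00495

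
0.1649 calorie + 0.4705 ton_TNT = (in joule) 1.969e+09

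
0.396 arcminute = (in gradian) 0.007333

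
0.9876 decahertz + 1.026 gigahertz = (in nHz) 1.026e+18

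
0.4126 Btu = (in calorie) 104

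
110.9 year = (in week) 5783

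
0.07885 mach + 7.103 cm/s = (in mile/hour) 60.22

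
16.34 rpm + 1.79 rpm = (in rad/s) 1.899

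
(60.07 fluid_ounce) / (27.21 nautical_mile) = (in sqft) 3.795e-07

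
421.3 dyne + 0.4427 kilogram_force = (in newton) 4.346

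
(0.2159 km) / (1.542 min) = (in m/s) 2.334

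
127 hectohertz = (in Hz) 1.27e+04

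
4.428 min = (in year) 8.425e-06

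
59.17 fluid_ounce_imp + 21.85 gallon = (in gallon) 22.29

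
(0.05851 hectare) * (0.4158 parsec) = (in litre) 7.507e+21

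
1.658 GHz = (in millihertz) 1.658e+12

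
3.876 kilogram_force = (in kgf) 3.876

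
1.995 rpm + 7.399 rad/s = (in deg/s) 435.9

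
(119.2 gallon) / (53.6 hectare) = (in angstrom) 8418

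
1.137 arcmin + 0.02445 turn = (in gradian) 9.801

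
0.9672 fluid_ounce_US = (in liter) 0.0286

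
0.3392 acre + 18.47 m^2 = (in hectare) 0.1391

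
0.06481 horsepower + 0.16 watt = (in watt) 48.49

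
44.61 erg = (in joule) 4.461e-06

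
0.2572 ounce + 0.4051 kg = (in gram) 412.4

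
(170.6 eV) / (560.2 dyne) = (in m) 4.879e-15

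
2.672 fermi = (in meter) 2.672e-15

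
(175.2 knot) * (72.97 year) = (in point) 5.879e+14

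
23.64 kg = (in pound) 52.12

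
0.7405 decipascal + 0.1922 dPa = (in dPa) 0.9327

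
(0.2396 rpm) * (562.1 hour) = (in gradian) 3.232e+06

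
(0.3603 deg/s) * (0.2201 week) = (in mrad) 8.371e+05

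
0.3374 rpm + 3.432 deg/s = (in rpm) 0.9094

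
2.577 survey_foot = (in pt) 2227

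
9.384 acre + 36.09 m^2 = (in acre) 9.393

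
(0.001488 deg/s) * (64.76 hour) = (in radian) 6.055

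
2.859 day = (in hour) 68.62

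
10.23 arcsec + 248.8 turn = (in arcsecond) 3.224e+08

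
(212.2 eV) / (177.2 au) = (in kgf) 1.308e-31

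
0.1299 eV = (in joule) 2.081e-20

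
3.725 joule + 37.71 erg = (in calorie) 0.8903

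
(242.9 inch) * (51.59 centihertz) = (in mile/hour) 7.12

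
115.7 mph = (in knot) 100.5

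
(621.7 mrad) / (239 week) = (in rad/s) 4.301e-09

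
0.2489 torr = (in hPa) 0.3318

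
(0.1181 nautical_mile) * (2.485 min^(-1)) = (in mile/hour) 20.26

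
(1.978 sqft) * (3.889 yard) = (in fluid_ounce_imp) 2.3e+04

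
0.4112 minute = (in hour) 0.006853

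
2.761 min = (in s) 165.7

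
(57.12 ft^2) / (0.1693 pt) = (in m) 8.885e+04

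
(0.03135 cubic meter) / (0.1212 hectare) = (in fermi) 2.587e+10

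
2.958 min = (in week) 0.0002935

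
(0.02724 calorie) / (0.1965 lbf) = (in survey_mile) 8.102e-05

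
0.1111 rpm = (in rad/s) 0.01163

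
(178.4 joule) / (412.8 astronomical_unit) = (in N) 2.889e-12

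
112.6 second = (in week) 0.0001862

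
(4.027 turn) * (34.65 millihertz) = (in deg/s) 50.23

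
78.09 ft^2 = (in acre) 0.001793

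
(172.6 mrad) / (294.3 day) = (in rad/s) 6.788e-09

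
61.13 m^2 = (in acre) 0.01511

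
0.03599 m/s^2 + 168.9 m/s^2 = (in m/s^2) 168.9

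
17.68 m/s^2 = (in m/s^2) 17.68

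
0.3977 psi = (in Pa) 2742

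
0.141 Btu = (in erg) 1.488e+09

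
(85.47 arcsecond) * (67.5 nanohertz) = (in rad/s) 2.797e-11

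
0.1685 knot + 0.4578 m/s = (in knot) 1.058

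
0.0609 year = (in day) 22.23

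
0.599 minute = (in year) 1.14e-06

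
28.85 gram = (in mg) 2.885e+04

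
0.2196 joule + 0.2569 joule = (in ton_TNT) 1.139e-10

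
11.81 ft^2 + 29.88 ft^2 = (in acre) 0.0009571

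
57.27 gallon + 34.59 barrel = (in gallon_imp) 1257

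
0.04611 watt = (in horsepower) 6.183e-05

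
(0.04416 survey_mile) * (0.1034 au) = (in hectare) 1.099e+08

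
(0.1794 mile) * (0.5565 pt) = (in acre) 1.401e-05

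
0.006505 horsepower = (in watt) 4.851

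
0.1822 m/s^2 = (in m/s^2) 0.1822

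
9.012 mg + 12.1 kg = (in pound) 26.68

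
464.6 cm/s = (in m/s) 4.646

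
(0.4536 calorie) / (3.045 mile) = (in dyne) 38.73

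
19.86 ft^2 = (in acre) 0.0004559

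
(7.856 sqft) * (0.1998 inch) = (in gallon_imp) 0.8147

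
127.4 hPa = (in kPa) 12.74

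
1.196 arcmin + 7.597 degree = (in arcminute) 457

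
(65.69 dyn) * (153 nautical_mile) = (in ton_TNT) 4.449e-08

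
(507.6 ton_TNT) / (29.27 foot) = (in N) 2.381e+11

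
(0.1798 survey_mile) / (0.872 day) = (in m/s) 0.003841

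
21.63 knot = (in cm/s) 1113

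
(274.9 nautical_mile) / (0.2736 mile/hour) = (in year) 0.132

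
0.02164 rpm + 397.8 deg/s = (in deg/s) 397.9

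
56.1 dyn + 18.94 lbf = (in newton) 84.25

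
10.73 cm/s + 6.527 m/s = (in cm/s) 663.4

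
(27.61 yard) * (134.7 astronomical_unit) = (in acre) 1.257e+11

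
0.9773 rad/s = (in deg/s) 56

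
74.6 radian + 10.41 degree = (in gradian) 4761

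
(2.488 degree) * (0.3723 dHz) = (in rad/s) 0.001617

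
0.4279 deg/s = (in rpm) 0.07132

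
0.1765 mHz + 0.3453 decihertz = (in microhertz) 3.471e+04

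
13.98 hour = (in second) 5.033e+04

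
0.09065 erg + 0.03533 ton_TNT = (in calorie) 3.533e+07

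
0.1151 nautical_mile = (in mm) 2.132e+05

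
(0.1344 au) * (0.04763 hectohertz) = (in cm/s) 9.576e+12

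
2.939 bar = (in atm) 2.901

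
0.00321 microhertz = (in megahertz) 3.21e-15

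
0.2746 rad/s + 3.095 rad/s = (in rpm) 32.18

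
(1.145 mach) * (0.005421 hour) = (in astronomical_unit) 5.086e-08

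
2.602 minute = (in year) 4.951e-06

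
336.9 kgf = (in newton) 3304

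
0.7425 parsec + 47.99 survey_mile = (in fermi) 2.291e+31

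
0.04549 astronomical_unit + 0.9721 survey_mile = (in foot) 2.233e+10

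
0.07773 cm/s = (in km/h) 0.002798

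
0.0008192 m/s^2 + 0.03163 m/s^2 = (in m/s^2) 0.03245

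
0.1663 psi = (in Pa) 1147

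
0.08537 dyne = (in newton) 8.537e-07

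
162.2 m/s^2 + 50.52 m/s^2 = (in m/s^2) 212.7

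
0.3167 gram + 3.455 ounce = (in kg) 0.09826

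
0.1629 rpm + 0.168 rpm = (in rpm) 0.3309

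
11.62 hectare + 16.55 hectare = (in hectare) 28.17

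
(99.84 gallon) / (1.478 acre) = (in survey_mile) 3.926e-08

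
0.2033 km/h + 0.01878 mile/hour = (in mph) 0.1451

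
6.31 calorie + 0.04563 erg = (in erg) 2.64e+08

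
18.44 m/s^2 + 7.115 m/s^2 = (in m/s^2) 25.55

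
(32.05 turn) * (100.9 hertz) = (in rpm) 1.94e+05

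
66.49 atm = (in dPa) 6.737e+07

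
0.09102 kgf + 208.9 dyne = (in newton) 0.8947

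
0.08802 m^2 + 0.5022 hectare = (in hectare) 0.5022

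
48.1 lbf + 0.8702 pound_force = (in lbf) 48.97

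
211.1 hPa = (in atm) 0.2083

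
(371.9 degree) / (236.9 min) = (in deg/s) 0.02616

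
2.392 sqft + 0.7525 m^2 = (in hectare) 9.747e-05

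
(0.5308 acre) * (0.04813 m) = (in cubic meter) 103.4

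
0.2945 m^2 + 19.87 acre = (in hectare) 8.041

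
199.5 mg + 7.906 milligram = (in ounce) 0.007316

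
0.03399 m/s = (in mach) 9.982e-05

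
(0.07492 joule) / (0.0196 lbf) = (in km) 0.0008593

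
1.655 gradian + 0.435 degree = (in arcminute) 115.5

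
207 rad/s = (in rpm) 1977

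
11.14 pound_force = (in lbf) 11.14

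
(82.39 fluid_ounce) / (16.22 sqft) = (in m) 0.001617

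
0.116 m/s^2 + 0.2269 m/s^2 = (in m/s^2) 0.3429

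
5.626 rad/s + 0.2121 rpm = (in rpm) 53.94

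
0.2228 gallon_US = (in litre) 0.8434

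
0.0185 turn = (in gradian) 7.4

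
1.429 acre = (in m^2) 5783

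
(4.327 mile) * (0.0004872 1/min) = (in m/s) 0.05654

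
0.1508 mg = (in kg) 1.508e-07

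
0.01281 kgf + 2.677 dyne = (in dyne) 1.256e+04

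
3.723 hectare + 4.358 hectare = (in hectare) 8.081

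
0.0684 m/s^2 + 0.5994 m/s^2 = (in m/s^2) 0.6678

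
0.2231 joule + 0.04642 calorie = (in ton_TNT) 9.974e-11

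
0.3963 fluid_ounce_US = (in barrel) 7.372e-05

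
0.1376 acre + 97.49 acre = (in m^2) 3.951e+05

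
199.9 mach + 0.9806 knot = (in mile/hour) 1.523e+05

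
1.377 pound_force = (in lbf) 1.377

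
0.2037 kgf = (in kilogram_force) 0.2037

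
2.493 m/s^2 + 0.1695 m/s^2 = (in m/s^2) 2.663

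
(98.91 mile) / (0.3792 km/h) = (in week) 2.499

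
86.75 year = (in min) 4.56e+07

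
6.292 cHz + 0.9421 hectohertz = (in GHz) 9.427e-08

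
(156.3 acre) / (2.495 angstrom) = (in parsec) 0.08216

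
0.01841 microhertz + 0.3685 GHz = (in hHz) 3.685e+06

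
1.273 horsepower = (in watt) 949.3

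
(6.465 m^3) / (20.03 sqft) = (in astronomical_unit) 2.322e-11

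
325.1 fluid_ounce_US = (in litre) 9.614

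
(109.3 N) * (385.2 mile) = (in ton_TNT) 0.01619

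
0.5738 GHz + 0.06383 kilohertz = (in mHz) 5.738e+11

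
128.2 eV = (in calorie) 4.909e-18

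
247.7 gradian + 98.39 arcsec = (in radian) 3.891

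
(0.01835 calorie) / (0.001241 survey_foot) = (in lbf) 45.63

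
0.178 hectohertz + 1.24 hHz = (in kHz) 0.1418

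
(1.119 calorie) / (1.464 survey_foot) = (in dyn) 1.049e+06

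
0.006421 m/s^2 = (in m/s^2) 0.006421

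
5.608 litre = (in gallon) 1.481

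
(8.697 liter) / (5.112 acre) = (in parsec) 1.362e-23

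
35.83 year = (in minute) 1.883e+07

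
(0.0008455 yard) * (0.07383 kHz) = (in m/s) 0.05708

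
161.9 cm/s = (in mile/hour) 3.622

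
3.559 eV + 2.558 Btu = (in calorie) 645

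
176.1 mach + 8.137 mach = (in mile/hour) 1.403e+05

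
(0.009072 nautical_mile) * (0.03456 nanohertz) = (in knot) 1.129e-09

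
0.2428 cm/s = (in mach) 7.131e-06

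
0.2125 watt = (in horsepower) 0.000285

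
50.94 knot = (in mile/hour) 58.62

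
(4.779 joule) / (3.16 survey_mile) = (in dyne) 93.97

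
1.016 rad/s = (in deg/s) 58.21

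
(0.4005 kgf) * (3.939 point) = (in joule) 0.005458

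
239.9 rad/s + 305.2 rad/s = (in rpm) 5205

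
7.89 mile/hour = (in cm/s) 352.7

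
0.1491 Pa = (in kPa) 0.0001491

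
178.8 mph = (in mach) 0.2347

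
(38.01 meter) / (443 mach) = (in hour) 7e-08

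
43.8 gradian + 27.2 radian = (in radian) 27.89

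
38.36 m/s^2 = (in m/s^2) 38.36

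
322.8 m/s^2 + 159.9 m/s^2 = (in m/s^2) 482.7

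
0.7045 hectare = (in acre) 1.741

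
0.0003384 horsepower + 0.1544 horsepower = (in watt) 115.4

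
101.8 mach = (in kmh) 1.248e+05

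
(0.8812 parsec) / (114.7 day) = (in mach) 8.058e+06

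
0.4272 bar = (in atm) 0.4216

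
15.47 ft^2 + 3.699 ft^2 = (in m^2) 1.781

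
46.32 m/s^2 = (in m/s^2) 46.32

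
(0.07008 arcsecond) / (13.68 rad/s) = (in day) 2.875e-13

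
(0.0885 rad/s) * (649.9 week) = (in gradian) 2.215e+09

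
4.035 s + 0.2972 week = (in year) 0.0057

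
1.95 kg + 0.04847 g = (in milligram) 1.95e+06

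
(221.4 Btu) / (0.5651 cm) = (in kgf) 4.215e+06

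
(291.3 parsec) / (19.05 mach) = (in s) 1.386e+15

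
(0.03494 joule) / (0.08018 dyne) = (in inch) 1.716e+06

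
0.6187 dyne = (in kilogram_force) 6.309e-07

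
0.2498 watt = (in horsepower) 0.000335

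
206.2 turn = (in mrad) 1.296e+06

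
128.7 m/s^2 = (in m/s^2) 128.7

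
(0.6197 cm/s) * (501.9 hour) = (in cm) 1.12e+06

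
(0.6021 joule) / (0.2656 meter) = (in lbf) 0.5096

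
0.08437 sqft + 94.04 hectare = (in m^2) 9.404e+05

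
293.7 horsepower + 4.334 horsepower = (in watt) 2.222e+05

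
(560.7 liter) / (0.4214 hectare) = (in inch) 0.005238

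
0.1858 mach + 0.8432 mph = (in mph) 142.4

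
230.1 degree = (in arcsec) 8.284e+05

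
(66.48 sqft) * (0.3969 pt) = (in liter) 0.8648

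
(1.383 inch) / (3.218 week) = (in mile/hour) 4.037e-08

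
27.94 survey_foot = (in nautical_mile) 0.004598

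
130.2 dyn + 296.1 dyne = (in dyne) 426.3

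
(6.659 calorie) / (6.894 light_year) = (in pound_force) 9.603e-17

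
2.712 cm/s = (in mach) 7.965e-05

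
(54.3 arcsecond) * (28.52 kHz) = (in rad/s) 7.508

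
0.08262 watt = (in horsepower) 0.0001108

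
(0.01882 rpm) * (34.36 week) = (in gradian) 2.607e+06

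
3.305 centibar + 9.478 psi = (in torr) 514.9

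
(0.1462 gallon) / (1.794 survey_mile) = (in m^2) 1.917e-07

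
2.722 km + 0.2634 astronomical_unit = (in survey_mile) 2.448e+07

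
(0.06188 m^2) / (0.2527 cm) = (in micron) 2.449e+07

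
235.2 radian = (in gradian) 1.497e+04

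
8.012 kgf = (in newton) 78.57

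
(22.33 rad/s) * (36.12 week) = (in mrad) 4.878e+11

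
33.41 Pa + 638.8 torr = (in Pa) 8.52e+04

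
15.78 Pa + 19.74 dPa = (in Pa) 17.75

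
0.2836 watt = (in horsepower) 0.0003803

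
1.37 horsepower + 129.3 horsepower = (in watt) 9.744e+04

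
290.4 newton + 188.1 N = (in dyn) 4.785e+07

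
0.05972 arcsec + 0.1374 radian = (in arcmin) 472.3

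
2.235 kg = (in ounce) 78.84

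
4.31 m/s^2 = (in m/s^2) 4.31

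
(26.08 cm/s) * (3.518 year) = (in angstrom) 2.893e+17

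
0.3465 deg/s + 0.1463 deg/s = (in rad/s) 0.008601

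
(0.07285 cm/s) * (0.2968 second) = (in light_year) 2.285e-20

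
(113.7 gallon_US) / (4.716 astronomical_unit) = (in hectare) 6.101e-17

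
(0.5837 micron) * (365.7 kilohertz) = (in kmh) 0.7685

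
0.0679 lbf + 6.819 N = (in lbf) 1.601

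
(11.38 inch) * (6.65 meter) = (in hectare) 0.0001922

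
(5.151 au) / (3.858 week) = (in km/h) 1.189e+06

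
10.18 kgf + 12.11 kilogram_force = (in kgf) 22.29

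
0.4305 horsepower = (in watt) 321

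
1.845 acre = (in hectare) 0.7466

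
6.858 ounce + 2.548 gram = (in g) 197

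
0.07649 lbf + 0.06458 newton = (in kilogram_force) 0.04128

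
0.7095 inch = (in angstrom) 1.802e+08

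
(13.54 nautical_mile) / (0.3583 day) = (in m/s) 0.81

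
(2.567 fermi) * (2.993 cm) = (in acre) 1.899e-20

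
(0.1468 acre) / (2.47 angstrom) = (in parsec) 7.795e-05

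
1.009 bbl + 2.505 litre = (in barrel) 1.025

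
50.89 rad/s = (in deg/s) 2916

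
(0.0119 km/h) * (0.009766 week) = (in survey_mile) 0.01213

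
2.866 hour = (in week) 0.01706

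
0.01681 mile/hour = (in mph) 0.01681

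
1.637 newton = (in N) 1.637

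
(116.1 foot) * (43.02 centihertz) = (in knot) 29.59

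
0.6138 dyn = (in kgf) 6.259e-07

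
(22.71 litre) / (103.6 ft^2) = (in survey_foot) 0.007741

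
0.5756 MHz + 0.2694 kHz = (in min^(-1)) 3.455e+07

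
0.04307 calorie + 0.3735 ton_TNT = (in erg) 1.563e+16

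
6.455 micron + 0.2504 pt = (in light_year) 1.002e-20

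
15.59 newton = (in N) 15.59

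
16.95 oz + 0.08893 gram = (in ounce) 16.95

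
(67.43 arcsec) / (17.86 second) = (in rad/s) 1.83e-05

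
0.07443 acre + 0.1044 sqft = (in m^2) 301.2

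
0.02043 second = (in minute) 0.0003405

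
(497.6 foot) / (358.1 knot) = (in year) 2.611e-08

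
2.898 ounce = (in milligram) 8.216e+04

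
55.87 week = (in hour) 9386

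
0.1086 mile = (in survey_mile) 0.1086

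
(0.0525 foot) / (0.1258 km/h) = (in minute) 0.007632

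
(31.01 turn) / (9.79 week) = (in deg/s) 0.001885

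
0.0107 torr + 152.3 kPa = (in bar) 1.523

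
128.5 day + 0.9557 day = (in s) 1.118e+07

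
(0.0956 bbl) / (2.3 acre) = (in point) 0.004629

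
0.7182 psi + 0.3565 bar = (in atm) 0.4007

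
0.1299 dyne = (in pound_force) 2.92e-07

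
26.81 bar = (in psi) 388.8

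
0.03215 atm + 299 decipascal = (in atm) 0.03245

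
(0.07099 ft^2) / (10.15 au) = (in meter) 4.343e-15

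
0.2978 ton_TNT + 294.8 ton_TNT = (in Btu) 1.17e+09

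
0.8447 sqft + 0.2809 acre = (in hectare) 0.1137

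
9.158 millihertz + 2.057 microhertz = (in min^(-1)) 0.5496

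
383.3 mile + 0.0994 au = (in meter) 1.487e+10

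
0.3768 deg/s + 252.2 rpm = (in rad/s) 26.42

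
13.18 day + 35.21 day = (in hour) 1161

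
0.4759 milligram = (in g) 0.0004759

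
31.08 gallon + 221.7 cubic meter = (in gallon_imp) 4.879e+04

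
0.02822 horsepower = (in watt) 21.04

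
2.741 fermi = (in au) 1.832e-26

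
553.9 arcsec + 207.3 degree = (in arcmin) 1.245e+04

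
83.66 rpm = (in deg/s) 502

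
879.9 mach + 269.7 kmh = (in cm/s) 2.997e+07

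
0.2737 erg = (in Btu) 2.594e-11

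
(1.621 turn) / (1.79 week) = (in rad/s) 9.408e-06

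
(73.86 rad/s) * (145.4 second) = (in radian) 1.074e+04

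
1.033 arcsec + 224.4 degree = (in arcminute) 1.346e+04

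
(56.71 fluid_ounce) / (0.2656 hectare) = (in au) 4.221e-18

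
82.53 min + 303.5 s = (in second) 5255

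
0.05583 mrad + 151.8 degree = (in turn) 0.4217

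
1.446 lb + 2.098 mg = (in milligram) 6.559e+05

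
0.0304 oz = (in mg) 861.8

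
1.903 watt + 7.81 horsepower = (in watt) 5826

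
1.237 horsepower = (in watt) 922.4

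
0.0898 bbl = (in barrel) 0.0898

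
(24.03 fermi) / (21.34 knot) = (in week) 3.619e-21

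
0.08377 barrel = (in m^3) 0.01332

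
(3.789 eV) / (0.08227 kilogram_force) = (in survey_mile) 4.675e-22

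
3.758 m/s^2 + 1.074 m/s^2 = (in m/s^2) 4.832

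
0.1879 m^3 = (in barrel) 1.182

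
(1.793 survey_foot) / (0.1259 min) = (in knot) 0.1406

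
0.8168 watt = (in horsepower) 0.001095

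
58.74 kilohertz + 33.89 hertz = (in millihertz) 5.877e+07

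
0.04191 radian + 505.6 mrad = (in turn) 0.08714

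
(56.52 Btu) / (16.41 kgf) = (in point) 1.05e+06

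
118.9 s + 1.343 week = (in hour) 225.7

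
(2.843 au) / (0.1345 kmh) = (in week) 1.882e+07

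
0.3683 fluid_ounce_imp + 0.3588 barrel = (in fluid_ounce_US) 1929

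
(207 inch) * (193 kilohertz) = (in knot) 1.973e+06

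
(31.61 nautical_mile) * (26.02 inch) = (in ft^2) 4.165e+05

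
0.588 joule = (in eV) 3.67e+18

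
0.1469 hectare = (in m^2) 1469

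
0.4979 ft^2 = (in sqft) 0.4979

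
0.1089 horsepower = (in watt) 81.21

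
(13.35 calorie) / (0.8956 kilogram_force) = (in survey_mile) 0.003952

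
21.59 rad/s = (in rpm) 206.2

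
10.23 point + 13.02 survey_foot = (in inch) 156.4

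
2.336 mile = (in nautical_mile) 2.03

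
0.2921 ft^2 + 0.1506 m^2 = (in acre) 4.392e-05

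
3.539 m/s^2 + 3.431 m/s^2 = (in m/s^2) 6.97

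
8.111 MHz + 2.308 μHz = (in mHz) 8.111e+09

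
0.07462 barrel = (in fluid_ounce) 401.2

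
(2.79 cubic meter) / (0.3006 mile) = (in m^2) 0.005767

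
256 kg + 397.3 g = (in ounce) 9044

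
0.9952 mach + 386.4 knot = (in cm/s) 5.376e+04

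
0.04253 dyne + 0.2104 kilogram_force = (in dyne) 2.063e+05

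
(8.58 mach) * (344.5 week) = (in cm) 6.087e+13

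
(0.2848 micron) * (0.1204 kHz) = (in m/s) 3.429e-05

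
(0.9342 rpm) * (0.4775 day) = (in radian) 4036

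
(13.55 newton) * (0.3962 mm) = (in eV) 3.351e+16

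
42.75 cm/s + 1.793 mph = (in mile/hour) 2.749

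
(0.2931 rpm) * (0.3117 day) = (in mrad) 8.266e+05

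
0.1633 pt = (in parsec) 1.867e-21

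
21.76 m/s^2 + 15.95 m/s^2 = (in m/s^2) 37.71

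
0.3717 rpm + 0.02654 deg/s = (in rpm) 0.3761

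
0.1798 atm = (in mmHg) 136.6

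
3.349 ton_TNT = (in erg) 1.401e+17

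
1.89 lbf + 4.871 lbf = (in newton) 30.07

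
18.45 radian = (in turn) 2.936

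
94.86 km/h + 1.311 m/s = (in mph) 61.88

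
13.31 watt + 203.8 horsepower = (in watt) 1.52e+05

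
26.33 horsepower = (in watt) 1.963e+04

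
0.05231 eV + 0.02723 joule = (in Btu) 2.581e-05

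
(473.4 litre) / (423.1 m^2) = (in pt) 3.172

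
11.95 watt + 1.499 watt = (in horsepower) 0.01804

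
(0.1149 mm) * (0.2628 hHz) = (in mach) 8.868e-06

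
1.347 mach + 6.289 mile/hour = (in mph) 1032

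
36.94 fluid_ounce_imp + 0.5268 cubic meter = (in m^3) 0.5278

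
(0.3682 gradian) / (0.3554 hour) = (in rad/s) 4.52e-06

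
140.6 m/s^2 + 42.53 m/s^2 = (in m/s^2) 183.1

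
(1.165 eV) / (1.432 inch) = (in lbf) 1.154e-18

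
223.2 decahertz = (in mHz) 2.232e+06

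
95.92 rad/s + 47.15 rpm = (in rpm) 963.1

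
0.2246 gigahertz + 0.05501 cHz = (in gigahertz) 0.2246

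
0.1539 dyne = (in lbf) 3.46e-07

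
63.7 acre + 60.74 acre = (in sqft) 5.421e+06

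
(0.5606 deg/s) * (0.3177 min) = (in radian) 0.1865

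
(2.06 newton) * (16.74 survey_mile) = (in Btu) 52.6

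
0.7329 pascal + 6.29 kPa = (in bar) 0.06291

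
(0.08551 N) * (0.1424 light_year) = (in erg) 1.152e+21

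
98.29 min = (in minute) 98.29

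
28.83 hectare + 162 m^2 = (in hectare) 28.85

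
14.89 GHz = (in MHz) 1.489e+04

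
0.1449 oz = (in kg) 0.004108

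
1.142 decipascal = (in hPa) 0.001142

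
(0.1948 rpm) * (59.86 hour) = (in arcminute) 1.511e+07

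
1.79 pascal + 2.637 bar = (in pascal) 2.637e+05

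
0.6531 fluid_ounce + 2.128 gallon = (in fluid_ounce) 273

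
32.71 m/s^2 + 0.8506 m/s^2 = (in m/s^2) 33.56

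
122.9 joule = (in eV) 7.671e+20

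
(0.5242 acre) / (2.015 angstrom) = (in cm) 1.053e+15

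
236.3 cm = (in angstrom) 2.363e+10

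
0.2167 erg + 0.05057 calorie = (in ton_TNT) 5.057e-11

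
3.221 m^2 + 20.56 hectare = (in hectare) 20.56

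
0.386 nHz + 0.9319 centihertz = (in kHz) 9.319e-06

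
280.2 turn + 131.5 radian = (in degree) 1.084e+05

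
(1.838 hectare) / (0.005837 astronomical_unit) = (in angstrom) 2.105e+05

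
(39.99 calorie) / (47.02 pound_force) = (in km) 0.0008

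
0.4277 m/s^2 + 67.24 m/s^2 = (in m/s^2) 67.67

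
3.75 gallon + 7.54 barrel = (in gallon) 320.4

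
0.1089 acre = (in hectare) 0.04407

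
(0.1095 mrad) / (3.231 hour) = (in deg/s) 5.394e-07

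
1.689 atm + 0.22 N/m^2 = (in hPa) 1711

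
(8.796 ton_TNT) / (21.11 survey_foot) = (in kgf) 5.832e+08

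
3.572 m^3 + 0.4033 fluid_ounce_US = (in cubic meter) 3.572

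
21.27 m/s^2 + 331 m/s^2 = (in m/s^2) 352.3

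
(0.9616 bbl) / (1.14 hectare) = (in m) 1.341e-05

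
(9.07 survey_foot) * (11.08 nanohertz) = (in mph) 6.852e-08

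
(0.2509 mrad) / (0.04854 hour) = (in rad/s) 1.436e-06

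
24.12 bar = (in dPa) 2.412e+07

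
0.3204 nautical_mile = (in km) 0.5934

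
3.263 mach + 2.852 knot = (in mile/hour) 2489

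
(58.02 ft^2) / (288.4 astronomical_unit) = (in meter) 1.249e-13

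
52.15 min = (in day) 0.03622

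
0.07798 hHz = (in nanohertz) 7.798e+09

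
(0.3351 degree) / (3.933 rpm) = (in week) 2.348e-08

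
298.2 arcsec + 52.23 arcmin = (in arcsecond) 3432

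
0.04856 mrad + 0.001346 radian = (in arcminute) 4.794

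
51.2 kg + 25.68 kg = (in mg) 7.688e+07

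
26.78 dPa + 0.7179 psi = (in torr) 37.15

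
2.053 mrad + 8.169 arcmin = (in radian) 0.004429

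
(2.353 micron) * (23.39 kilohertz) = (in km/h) 0.1981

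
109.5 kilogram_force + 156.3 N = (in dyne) 1.23e+08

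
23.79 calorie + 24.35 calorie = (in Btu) 0.1909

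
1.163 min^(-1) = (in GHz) 1.938e-11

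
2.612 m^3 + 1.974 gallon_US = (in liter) 2619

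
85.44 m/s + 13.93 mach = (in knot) 9386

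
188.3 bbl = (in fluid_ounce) 1.012e+06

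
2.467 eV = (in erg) 3.953e-12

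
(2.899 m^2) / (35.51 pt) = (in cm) 2.314e+04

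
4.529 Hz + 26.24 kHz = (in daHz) 2624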